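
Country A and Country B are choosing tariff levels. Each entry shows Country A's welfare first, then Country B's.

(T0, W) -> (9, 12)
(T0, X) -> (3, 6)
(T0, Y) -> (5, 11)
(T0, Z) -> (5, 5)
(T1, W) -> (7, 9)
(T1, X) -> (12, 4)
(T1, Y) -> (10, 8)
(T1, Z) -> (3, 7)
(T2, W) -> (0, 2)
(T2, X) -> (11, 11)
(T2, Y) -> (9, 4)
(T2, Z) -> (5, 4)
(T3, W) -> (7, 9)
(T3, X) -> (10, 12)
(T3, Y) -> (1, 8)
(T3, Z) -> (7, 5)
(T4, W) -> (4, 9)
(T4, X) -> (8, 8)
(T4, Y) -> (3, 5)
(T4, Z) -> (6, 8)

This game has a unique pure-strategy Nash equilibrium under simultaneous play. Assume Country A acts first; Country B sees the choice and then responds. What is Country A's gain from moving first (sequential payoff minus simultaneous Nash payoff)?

2

Solve by backward induction (Country A leads).
- T0: Country B compares 12, 6, 11, 5 and picks W; Country A would get 9.
- T1: Country B compares 9, 4, 8, 7 and picks W; Country A would get 7.
- T2: Country B compares 2, 11, 4, 4 and picks X; Country A would get 11.
- T3: Country B compares 9, 12, 8, 5 and picks X; Country A would get 10.
- T4: Country B compares 9, 8, 5, 8 and picks W; Country A would get 4.
Among 9, 7, 11, 10, 4, the best is 11 at T2. Subgame-perfect outcome: (T2, X) with payoffs (11, 11).
Now find the simultaneous Nash equilibrium.
Country A's best replies: W→T0; X→T1; Y→T1; Z→T3.
Country B's best replies: T0→W; T1→W; T2→X; T3→X; T4→W.
Only (T0, W) has each player best-responding; Nash payoffs (9, 12).
Country A's commitment gain: 11 − 9 = 2.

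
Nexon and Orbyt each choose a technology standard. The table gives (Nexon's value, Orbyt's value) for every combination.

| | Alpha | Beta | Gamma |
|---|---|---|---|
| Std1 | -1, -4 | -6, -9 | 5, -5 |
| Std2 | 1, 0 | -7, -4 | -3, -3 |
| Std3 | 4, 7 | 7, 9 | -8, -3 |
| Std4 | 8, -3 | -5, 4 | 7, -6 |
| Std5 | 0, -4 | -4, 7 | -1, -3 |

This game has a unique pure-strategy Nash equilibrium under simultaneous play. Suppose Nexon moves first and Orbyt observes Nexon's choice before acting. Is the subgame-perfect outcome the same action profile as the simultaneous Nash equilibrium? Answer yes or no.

Backward induction with Nexon moving first.
- Std1: BR = Alpha, leader payoff -1.
- Std2: BR = Alpha, leader payoff 1.
- Std3: BR = Beta, leader payoff 7.
- Std4: BR = Beta, leader payoff -5.
- Std5: BR = Beta, leader payoff -4.
Nexon's induced payoffs are -1, 1, 7, -5, -4, so Nexon commits to Std3. Subgame-perfect outcome: (Std3, Beta) with payoffs (7, 9).
Now find the simultaneous Nash equilibrium.
Nexon's best replies: Alpha→Std4; Beta→Std3; Gamma→Std4.
Orbyt's best replies: Std1→Alpha; Std2→Alpha; Std3→Beta; Std4→Beta; Std5→Beta.
Only (Std3, Beta) has each player best-responding; Nash payoffs (7, 9).
Sequential outcome (Std3, Beta) coincides with the Nash profile (Std3, Beta).

yes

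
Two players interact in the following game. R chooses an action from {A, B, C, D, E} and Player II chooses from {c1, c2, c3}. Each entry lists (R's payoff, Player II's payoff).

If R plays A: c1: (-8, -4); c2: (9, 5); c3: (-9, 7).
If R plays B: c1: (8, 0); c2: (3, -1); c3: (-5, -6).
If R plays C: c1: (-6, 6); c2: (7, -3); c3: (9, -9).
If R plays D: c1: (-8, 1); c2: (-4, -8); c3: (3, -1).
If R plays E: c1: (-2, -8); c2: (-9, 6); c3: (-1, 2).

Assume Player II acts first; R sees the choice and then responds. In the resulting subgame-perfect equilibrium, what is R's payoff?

9

Work backward from R's decision.
- c1: R compares -8, 8, -6, -8, -2 and picks B; Player II would get 0.
- c2: R compares 9, 3, 7, -4, -9 and picks A; Player II would get 5.
- c3: R compares -9, -5, 9, 3, -1 and picks C; Player II would get -9.
Player II's induced payoffs are 0, 5, -9, so Player II commits to c2. Subgame-perfect outcome: (A, c2) with payoffs (9, 5).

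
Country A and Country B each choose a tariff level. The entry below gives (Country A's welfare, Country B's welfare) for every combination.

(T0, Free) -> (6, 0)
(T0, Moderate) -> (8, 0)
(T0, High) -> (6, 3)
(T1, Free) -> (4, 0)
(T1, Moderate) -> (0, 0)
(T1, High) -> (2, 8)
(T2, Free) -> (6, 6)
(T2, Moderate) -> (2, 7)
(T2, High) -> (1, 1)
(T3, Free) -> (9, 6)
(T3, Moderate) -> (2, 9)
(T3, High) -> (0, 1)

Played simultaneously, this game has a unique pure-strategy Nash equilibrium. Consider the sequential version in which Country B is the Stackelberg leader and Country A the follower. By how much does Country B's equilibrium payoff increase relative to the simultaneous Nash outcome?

3

Work backward from Country A's decision.
- Free → Country A plays T3 (best of 6, 4, 6, 9); Country B gets 6.
- Moderate → Country A plays T0 (best of 8, 0, 2, 2); Country B gets 0.
- High → Country A plays T0 (best of 6, 2, 1, 0); Country B gets 3.
Maximizing over 6, 0, 3, Country B chooses Free. Subgame-perfect outcome: (T3, Free) with payoffs (9, 6).
Under simultaneous play:
Country A's best replies: Free→T3; Moderate→T0; High→T0.
Country B's best replies: T0→High; T1→High; T2→Moderate; T3→Moderate.
The unique mutual best reply is (T0, High), giving (6, 3).
Country B's commitment gain: 6 − 3 = 3.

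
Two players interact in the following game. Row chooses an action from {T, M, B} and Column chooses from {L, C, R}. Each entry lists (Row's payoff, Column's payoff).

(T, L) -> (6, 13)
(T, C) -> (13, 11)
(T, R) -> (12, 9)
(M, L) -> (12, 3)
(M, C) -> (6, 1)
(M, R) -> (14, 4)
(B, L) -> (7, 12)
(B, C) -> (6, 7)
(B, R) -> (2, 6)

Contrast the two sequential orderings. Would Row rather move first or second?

first

If Row leads: Column's best replies are T→L, M→R, B→L; Row's induced payoffs 6, 14, 7; outcome (M, R), payoffs (14, 4).
If Column leads: Row's best replies are L→M, C→T, R→M; Column's induced payoffs 3, 11, 4; outcome (T, C), payoffs (13, 11).
Row gets 14 moving first and 13 moving second, so Row prefers to move first.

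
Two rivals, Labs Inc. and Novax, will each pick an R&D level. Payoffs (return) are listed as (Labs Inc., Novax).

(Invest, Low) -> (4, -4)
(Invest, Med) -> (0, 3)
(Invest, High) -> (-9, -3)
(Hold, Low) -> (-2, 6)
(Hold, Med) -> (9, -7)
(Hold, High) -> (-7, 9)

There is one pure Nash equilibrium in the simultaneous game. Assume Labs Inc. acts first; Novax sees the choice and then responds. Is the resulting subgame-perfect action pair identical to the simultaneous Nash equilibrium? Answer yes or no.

no

Novax best-responds to each possible Labs Inc. move:
- Invest: BR = Med, leader payoff 0.
- Hold: BR = High, leader payoff -7.
Labs Inc.'s induced payoffs are 0, -7, so Labs Inc. commits to Invest. Subgame-perfect outcome: (Invest, Med) with payoffs (0, 3).
For the simultaneous game, intersect best replies.
Labs Inc.'s best replies: Low→Invest; Med→Hold; High→Hold.
Novax's best replies: Invest→Med; Hold→High.
Only (Hold, High) has each player best-responding; Nash payoffs (-7, 9).
Sequential outcome (Invest, Med) differs from the Nash profile (Hold, High).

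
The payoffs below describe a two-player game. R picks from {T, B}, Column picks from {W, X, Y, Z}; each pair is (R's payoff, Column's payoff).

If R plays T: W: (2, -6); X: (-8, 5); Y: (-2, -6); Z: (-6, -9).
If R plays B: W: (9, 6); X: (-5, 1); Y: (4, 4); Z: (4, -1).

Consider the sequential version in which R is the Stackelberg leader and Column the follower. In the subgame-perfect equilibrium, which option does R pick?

B

Backward induction with R moving first.
- T: BR = X, leader payoff -8.
- B: BR = W, leader payoff 9.
Maximizing over -8, 9, R chooses B. Subgame-perfect outcome: (B, W) with payoffs (9, 6).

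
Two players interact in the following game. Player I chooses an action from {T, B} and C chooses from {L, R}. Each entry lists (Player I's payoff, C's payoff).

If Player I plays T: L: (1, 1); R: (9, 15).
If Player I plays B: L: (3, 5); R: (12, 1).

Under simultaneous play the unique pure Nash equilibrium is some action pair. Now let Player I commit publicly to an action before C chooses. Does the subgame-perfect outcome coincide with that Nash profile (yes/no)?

Backward induction with Player I moving first.
- T: C compares 1, 15 and picks R; Player I would get 9.
- B: C compares 5, 1 and picks L; Player I would get 3.
Among 9, 3, the best is 9 at T. Subgame-perfect outcome: (T, R) with payoffs (9, 15).
Under simultaneous play:
Player I's best replies: L→B; R→B.
C's best replies: T→R; B→L.
The unique mutual best reply is (B, L), giving (3, 5).
Sequential outcome (T, R) differs from the Nash profile (B, L).

no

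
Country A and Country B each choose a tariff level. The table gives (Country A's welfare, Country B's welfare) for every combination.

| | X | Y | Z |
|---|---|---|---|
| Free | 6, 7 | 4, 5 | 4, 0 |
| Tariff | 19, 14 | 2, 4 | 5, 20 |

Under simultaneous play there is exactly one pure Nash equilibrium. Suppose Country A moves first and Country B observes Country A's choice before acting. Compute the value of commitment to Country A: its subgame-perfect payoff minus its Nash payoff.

1

Country B best-responds to each possible Country A move:
- Free: Country B compares 7, 5, 0 and picks X; Country A would get 6.
- Tariff: Country B compares 14, 4, 20 and picks Z; Country A would get 5.
Among 6, 5, the best is 6 at Free. Subgame-perfect outcome: (Free, X) with payoffs (6, 7).
For the simultaneous game, intersect best replies.
Country A's best replies: X→Tariff; Y→Free; Z→Tariff.
Country B's best replies: Free→X; Tariff→Z.
The unique mutual best reply is (Tariff, Z), giving (5, 20).
Country A's commitment gain: 6 − 5 = 1.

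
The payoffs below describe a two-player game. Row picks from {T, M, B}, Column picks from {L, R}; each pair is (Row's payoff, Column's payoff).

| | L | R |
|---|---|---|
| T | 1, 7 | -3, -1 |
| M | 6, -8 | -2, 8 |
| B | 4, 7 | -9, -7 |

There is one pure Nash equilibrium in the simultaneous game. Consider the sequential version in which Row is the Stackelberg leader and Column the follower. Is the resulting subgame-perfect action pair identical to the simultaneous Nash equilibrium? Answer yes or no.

Work backward from Column's decision.
- T: BR = L, leader payoff 1.
- M: BR = R, leader payoff -2.
- B: BR = L, leader payoff 4.
Row's induced payoffs are 1, -2, 4, so Row commits to B. Subgame-perfect outcome: (B, L) with payoffs (4, 7).
Now find the simultaneous Nash equilibrium.
Row's best replies: L→M; R→M.
Column's best replies: T→L; M→R; B→L.
Only (M, R) has each player best-responding; Nash payoffs (-2, 8).
Sequential outcome (B, L) differs from the Nash profile (M, R).

no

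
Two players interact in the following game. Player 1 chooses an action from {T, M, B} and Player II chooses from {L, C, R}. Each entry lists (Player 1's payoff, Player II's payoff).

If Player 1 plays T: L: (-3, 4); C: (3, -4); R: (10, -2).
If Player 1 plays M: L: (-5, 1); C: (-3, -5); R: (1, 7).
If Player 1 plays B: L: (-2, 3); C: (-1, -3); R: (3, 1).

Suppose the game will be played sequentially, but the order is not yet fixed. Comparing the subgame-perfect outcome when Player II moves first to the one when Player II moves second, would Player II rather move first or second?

If Player 1 leads: Player II's best replies are T→L, M→R, B→L; Player 1's induced payoffs -3, 1, -2; outcome (M, R), payoffs (1, 7).
If Player II leads: Player 1's best replies are L→B, C→T, R→T; Player II's induced payoffs 3, -4, -2; outcome (B, L), payoffs (-2, 3).
Player II gets 3 moving first and 7 moving second, so Player II prefers to move second.

second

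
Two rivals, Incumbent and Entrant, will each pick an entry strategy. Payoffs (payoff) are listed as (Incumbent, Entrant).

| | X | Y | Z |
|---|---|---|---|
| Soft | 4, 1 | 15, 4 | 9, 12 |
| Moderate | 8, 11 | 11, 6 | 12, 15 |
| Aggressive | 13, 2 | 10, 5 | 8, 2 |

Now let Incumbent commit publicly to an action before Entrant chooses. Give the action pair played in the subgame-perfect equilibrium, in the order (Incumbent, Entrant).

(Moderate, Z)

Backward induction with Incumbent moving first.
- Soft → Entrant plays Z (best of 1, 4, 12); Incumbent gets 9.
- Moderate → Entrant plays Z (best of 11, 6, 15); Incumbent gets 12.
- Aggressive → Entrant plays Y (best of 2, 5, 2); Incumbent gets 10.
Maximizing over 9, 12, 10, Incumbent chooses Moderate. Subgame-perfect outcome: (Moderate, Z) with payoffs (12, 15).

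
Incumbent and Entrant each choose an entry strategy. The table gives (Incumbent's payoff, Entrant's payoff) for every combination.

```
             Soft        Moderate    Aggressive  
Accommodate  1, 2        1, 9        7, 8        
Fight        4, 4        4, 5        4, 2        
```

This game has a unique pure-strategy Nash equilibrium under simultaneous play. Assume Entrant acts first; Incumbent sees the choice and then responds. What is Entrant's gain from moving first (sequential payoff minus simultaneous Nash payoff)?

3

Solve by backward induction (Entrant leads).
- Soft: BR = Fight, leader payoff 4.
- Moderate: BR = Fight, leader payoff 5.
- Aggressive: BR = Accommodate, leader payoff 8.
Entrant's induced payoffs are 4, 5, 8, so Entrant commits to Aggressive. Subgame-perfect outcome: (Accommodate, Aggressive) with payoffs (7, 8).
For the simultaneous game, intersect best replies.
Incumbent's best replies: Soft→Fight; Moderate→Fight; Aggressive→Accommodate.
Entrant's best replies: Accommodate→Moderate; Fight→Moderate.
The unique mutual best reply is (Fight, Moderate), giving (4, 5).
Entrant's commitment gain: 8 − 5 = 3.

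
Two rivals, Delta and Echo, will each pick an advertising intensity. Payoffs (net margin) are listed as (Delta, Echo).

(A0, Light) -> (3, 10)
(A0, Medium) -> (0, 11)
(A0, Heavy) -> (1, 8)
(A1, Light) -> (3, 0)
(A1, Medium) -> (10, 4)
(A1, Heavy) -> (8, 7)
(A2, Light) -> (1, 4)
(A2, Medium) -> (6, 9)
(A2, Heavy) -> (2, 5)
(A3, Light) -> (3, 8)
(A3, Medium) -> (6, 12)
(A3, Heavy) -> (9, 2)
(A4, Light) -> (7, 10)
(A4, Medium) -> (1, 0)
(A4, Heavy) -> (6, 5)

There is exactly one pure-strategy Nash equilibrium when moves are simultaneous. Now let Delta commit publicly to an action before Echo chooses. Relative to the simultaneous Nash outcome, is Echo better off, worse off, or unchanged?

Solve by backward induction (Delta leads).
- A0: BR = Medium, leader payoff 0.
- A1: BR = Heavy, leader payoff 8.
- A2: BR = Medium, leader payoff 6.
- A3: BR = Medium, leader payoff 6.
- A4: BR = Light, leader payoff 7.
Maximizing over 0, 8, 6, 6, 7, Delta chooses A1. Subgame-perfect outcome: (A1, Heavy) with payoffs (8, 7).
Now find the simultaneous Nash equilibrium.
Delta's best replies: Light→A4; Medium→A1; Heavy→A3.
Echo's best replies: A0→Medium; A1→Heavy; A2→Medium; A3→Medium; A4→Light.
Only (A4, Light) has each player best-responding; Nash payoffs (7, 10).
Echo earns 7 sequentially versus 10 at the Nash outcome: worse off.

worse off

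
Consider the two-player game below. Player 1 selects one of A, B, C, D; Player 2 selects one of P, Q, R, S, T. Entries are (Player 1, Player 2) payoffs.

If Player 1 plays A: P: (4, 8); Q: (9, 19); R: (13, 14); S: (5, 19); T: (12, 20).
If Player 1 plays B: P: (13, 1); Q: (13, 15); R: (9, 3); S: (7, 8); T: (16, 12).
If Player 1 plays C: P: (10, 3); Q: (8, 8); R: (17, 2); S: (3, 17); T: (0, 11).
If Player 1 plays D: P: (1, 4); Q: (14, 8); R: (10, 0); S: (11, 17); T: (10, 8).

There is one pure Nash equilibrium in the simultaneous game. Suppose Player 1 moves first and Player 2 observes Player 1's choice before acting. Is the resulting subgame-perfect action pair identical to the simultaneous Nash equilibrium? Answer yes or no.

Solve by backward induction (Player 1 leads).
- A: Player 2 compares 8, 19, 14, 19, 20 and picks T; Player 1 would get 12.
- B: Player 2 compares 1, 15, 3, 8, 12 and picks Q; Player 1 would get 13.
- C: Player 2 compares 3, 8, 2, 17, 11 and picks S; Player 1 would get 3.
- D: Player 2 compares 4, 8, 0, 17, 8 and picks S; Player 1 would get 11.
Player 1's induced payoffs are 12, 13, 3, 11, so Player 1 commits to B. Subgame-perfect outcome: (B, Q) with payoffs (13, 15).
Under simultaneous play:
Player 1's best replies: P→B; Q→D; R→C; S→D; T→B.
Player 2's best replies: A→T; B→Q; C→S; D→S.
The unique mutual best reply is (D, S), giving (11, 17).
Sequential outcome (B, Q) differs from the Nash profile (D, S).

no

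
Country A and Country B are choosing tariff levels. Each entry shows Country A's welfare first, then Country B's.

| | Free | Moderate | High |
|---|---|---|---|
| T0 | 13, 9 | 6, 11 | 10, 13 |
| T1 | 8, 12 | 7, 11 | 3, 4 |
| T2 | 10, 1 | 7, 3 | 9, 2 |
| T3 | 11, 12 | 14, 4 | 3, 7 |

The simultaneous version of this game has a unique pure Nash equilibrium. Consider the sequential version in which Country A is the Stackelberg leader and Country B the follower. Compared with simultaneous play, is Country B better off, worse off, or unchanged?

worse off

Solve by backward induction (Country A leads).
- T0: Country B compares 9, 11, 13 and picks High; Country A would get 10.
- T1: Country B compares 12, 11, 4 and picks Free; Country A would get 8.
- T2: Country B compares 1, 3, 2 and picks Moderate; Country A would get 7.
- T3: Country B compares 12, 4, 7 and picks Free; Country A would get 11.
Among 10, 8, 7, 11, the best is 11 at T3. Subgame-perfect outcome: (T3, Free) with payoffs (11, 12).
Under simultaneous play:
Country A's best replies: Free→T0; Moderate→T3; High→T0.
Country B's best replies: T0→High; T1→Free; T2→Moderate; T3→Free.
Only (T0, High) has each player best-responding; Nash payoffs (10, 13).
Country B earns 12 sequentially versus 13 at the Nash outcome: worse off.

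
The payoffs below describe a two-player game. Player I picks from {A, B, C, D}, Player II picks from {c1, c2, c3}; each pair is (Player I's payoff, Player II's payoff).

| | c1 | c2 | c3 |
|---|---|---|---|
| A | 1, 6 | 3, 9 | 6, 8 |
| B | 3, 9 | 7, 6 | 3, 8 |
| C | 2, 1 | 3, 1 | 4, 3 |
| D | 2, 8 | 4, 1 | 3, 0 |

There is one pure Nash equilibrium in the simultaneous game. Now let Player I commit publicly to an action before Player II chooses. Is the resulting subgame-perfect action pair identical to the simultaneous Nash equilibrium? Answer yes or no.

no

Solve by backward induction (Player I leads).
- A → Player II plays c2 (best of 6, 9, 8); Player I gets 3.
- B → Player II plays c1 (best of 9, 6, 8); Player I gets 3.
- C → Player II plays c3 (best of 1, 1, 3); Player I gets 4.
- D → Player II plays c1 (best of 8, 1, 0); Player I gets 2.
Among 3, 3, 4, 2, the best is 4 at C. Subgame-perfect outcome: (C, c3) with payoffs (4, 3).
For the simultaneous game, intersect best replies.
Player I's best replies: c1→B; c2→B; c3→A.
Player II's best replies: A→c2; B→c1; C→c3; D→c1.
Only (B, c1) has each player best-responding; Nash payoffs (3, 9).
Sequential outcome (C, c3) differs from the Nash profile (B, c1).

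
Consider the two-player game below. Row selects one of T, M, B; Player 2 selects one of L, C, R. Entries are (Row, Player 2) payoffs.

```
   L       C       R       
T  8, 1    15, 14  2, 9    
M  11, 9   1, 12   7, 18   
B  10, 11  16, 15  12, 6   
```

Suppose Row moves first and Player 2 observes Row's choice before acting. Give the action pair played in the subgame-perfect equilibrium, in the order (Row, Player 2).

Backward induction with Row moving first.
- T → Player 2 plays C (best of 1, 14, 9); Row gets 15.
- M → Player 2 plays R (best of 9, 12, 18); Row gets 7.
- B → Player 2 plays C (best of 11, 15, 6); Row gets 16.
Row's induced payoffs are 15, 7, 16, so Row commits to B. Subgame-perfect outcome: (B, C) with payoffs (16, 15).

(B, C)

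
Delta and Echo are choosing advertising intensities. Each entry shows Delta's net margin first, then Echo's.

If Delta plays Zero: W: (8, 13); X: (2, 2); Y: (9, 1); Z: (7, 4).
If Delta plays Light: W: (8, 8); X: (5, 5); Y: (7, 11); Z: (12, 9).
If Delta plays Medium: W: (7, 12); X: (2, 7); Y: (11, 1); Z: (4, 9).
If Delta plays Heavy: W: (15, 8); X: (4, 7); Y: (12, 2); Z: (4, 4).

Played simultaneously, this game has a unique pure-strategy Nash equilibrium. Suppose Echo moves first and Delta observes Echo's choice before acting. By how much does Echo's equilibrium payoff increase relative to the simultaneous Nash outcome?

Backward induction with Echo moving first.
- W → Delta plays Heavy (best of 8, 8, 7, 15); Echo gets 8.
- X → Delta plays Light (best of 2, 5, 2, 4); Echo gets 5.
- Y → Delta plays Heavy (best of 9, 7, 11, 12); Echo gets 2.
- Z → Delta plays Light (best of 7, 12, 4, 4); Echo gets 9.
Echo's induced payoffs are 8, 5, 2, 9, so Echo commits to Z. Subgame-perfect outcome: (Light, Z) with payoffs (12, 9).
Under simultaneous play:
Delta's best replies: W→Heavy; X→Light; Y→Heavy; Z→Light.
Echo's best replies: Zero→W; Light→Y; Medium→W; Heavy→W.
The unique mutual best reply is (Heavy, W), giving (15, 8).
Echo's commitment gain: 9 − 8 = 1.

1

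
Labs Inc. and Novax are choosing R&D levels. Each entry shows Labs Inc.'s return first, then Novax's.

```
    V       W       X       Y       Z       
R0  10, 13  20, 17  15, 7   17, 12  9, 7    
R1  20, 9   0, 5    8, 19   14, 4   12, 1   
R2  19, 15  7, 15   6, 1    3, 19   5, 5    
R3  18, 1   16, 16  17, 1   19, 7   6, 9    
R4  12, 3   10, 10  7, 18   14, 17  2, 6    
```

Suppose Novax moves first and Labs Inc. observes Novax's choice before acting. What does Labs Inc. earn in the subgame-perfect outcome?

20

Backward induction with Novax moving first.
- V: Labs Inc. compares 10, 20, 19, 18, 12 and picks R1; Novax would get 9.
- W: Labs Inc. compares 20, 0, 7, 16, 10 and picks R0; Novax would get 17.
- X: Labs Inc. compares 15, 8, 6, 17, 7 and picks R3; Novax would get 1.
- Y: Labs Inc. compares 17, 14, 3, 19, 14 and picks R3; Novax would get 7.
- Z: Labs Inc. compares 9, 12, 5, 6, 2 and picks R1; Novax would get 1.
Among 9, 17, 1, 7, 1, the best is 17 at W. Subgame-perfect outcome: (R0, W) with payoffs (20, 17).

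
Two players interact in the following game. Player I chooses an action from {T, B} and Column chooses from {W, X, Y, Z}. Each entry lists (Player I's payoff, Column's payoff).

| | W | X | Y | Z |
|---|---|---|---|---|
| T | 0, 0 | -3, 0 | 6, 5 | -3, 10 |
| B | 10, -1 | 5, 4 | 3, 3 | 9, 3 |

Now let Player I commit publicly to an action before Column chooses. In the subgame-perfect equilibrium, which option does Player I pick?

Work backward from Column's decision.
- T: BR = Z, leader payoff -3.
- B: BR = X, leader payoff 5.
Maximizing over -3, 5, Player I chooses B. Subgame-perfect outcome: (B, X) with payoffs (5, 4).

B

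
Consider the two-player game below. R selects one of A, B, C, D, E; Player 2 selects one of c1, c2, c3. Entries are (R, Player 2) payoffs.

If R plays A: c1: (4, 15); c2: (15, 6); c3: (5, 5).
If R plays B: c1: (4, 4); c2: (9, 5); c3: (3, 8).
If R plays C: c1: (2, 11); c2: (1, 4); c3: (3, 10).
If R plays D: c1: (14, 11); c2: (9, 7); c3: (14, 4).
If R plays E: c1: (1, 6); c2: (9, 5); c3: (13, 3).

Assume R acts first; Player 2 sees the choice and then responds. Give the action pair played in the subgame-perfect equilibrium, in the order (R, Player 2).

Player 2 best-responds to each possible R move:
- A: BR = c1, leader payoff 4.
- B: BR = c3, leader payoff 3.
- C: BR = c1, leader payoff 2.
- D: BR = c1, leader payoff 14.
- E: BR = c1, leader payoff 1.
Maximizing over 4, 3, 2, 14, 1, R chooses D. Subgame-perfect outcome: (D, c1) with payoffs (14, 11).

(D, c1)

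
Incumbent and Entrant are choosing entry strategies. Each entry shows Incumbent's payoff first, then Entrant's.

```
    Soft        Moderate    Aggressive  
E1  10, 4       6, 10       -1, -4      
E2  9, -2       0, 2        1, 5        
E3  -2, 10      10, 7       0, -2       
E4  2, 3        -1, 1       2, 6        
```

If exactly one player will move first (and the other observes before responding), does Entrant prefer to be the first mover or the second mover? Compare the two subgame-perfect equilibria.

If Incumbent leads: Entrant's best replies are E1→Moderate, E2→Aggressive, E3→Soft, E4→Aggressive; Incumbent's induced payoffs 6, 1, -2, 2; outcome (E1, Moderate), payoffs (6, 10).
If Entrant leads: Incumbent's best replies are Soft→E1, Moderate→E3, Aggressive→E4; Entrant's induced payoffs 4, 7, 6; outcome (E3, Moderate), payoffs (10, 7).
Entrant gets 7 moving first and 10 moving second, so Entrant prefers to move second.

second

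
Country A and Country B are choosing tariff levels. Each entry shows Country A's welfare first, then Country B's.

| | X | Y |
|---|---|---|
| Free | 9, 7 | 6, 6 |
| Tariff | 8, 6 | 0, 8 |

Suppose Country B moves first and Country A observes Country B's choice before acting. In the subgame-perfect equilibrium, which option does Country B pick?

X

Backward induction with Country B moving first.
- X: BR = Free, leader payoff 7.
- Y: BR = Free, leader payoff 6.
Maximizing over 7, 6, Country B chooses X. Subgame-perfect outcome: (Free, X) with payoffs (9, 7).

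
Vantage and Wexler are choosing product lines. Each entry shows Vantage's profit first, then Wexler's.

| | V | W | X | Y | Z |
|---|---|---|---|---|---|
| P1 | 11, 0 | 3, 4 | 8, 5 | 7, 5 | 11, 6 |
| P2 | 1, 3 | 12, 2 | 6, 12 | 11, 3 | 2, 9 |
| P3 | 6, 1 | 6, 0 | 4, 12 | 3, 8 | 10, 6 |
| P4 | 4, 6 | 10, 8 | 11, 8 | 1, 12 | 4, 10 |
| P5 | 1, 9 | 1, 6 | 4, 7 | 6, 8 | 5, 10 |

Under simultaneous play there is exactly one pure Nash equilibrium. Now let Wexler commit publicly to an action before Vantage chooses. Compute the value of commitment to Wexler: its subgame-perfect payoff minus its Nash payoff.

Backward induction with Wexler moving first.
- V → Vantage plays P1 (best of 11, 1, 6, 4, 1); Wexler gets 0.
- W → Vantage plays P2 (best of 3, 12, 6, 10, 1); Wexler gets 2.
- X → Vantage plays P4 (best of 8, 6, 4, 11, 4); Wexler gets 8.
- Y → Vantage plays P2 (best of 7, 11, 3, 1, 6); Wexler gets 3.
- Z → Vantage plays P1 (best of 11, 2, 10, 4, 5); Wexler gets 6.
Wexler's induced payoffs are 0, 2, 8, 3, 6, so Wexler commits to X. Subgame-perfect outcome: (P4, X) with payoffs (11, 8).
For the simultaneous game, intersect best replies.
Vantage's best replies: V→P1; W→P2; X→P4; Y→P2; Z→P1.
Wexler's best replies: P1→Z; P2→X; P3→X; P4→Y; P5→Z.
The unique mutual best reply is (P1, Z), giving (11, 6).
Wexler's commitment gain: 8 − 6 = 2.

2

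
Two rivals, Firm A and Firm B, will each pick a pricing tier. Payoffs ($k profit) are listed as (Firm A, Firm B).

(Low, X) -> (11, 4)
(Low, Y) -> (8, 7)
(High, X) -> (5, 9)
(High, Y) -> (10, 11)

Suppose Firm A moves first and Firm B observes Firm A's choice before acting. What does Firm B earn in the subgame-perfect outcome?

Solve by backward induction (Firm A leads).
- Low: Firm B compares 4, 7 and picks Y; Firm A would get 8.
- High: Firm B compares 9, 11 and picks Y; Firm A would get 10.
Maximizing over 8, 10, Firm A chooses High. Subgame-perfect outcome: (High, Y) with payoffs (10, 11).

11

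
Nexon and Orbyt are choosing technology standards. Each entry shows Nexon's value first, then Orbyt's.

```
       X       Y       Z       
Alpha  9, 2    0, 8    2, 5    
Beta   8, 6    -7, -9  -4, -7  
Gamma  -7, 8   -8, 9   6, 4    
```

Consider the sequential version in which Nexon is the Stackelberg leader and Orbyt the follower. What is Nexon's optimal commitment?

Beta

Solve by backward induction (Nexon leads).
- Alpha: Orbyt compares 2, 8, 5 and picks Y; Nexon would get 0.
- Beta: Orbyt compares 6, -9, -7 and picks X; Nexon would get 8.
- Gamma: Orbyt compares 8, 9, 4 and picks Y; Nexon would get -8.
Maximizing over 0, 8, -8, Nexon chooses Beta. Subgame-perfect outcome: (Beta, X) with payoffs (8, 6).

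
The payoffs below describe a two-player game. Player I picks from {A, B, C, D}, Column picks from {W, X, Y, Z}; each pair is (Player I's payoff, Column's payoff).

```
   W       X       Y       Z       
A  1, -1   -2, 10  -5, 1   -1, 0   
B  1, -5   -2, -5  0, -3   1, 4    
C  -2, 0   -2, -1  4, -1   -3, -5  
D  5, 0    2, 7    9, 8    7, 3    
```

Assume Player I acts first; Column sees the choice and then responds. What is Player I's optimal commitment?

D

Column best-responds to each possible Player I move:
- A → Column plays X (best of -1, 10, 1, 0); Player I gets -2.
- B → Column plays Z (best of -5, -5, -3, 4); Player I gets 1.
- C → Column plays W (best of 0, -1, -1, -5); Player I gets -2.
- D → Column plays Y (best of 0, 7, 8, 3); Player I gets 9.
Among -2, 1, -2, 9, the best is 9 at D. Subgame-perfect outcome: (D, Y) with payoffs (9, 8).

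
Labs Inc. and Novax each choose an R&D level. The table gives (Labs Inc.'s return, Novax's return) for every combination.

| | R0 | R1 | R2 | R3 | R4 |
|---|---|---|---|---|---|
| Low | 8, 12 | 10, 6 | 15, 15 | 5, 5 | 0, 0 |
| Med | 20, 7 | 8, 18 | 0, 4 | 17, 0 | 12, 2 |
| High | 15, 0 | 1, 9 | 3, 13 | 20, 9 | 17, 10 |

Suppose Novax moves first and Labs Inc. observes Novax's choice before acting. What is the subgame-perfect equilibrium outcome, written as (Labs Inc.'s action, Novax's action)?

(Low, R2)

Solve by backward induction (Novax leads).
- R0: Labs Inc. compares 8, 20, 15 and picks Med; Novax would get 7.
- R1: Labs Inc. compares 10, 8, 1 and picks Low; Novax would get 6.
- R2: Labs Inc. compares 15, 0, 3 and picks Low; Novax would get 15.
- R3: Labs Inc. compares 5, 17, 20 and picks High; Novax would get 9.
- R4: Labs Inc. compares 0, 12, 17 and picks High; Novax would get 10.
Maximizing over 7, 6, 15, 9, 10, Novax chooses R2. Subgame-perfect outcome: (Low, R2) with payoffs (15, 15).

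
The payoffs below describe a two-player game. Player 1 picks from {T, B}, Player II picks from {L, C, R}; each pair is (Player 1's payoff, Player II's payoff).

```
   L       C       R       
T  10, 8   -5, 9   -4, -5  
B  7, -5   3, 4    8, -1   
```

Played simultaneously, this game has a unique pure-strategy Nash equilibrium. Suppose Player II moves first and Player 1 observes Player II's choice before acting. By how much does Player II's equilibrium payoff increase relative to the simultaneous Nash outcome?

Solve by backward induction (Player II leads).
- L → Player 1 plays T (best of 10, 7); Player II gets 8.
- C → Player 1 plays B (best of -5, 3); Player II gets 4.
- R → Player 1 plays B (best of -4, 8); Player II gets -1.
Maximizing over 8, 4, -1, Player II chooses L. Subgame-perfect outcome: (T, L) with payoffs (10, 8).
Under simultaneous play:
Player 1's best replies: L→T; C→B; R→B.
Player II's best replies: T→C; B→C.
Only (B, C) has each player best-responding; Nash payoffs (3, 4).
Player II's commitment gain: 8 − 4 = 4.

4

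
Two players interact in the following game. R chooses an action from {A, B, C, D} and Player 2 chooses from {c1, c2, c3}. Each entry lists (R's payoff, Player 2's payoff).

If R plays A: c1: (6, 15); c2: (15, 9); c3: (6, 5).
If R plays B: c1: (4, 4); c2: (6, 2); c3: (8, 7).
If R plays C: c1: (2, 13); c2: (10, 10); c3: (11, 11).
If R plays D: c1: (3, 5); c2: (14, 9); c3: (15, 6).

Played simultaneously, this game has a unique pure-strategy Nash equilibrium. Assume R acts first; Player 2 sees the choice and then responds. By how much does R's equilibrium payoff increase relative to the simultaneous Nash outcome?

8

Solve by backward induction (R leads).
- A: Player 2 compares 15, 9, 5 and picks c1; R would get 6.
- B: Player 2 compares 4, 2, 7 and picks c3; R would get 8.
- C: Player 2 compares 13, 10, 11 and picks c1; R would get 2.
- D: Player 2 compares 5, 9, 6 and picks c2; R would get 14.
Maximizing over 6, 8, 2, 14, R chooses D. Subgame-perfect outcome: (D, c2) with payoffs (14, 9).
Now find the simultaneous Nash equilibrium.
R's best replies: c1→A; c2→A; c3→D.
Player 2's best replies: A→c1; B→c3; C→c1; D→c2.
Only (A, c1) has each player best-responding; Nash payoffs (6, 15).
R's commitment gain: 14 − 6 = 8.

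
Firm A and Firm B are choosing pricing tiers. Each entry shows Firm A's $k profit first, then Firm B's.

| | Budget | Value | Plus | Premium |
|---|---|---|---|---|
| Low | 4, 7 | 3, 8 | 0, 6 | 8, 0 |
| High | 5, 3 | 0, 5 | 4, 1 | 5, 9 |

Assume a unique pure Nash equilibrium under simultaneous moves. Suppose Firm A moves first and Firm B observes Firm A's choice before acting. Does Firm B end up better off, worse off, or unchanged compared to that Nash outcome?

Backward induction with Firm A moving first.
- Low: BR = Value, leader payoff 3.
- High: BR = Premium, leader payoff 5.
Maximizing over 3, 5, Firm A chooses High. Subgame-perfect outcome: (High, Premium) with payoffs (5, 9).
Now find the simultaneous Nash equilibrium.
Firm A's best replies: Budget→High; Value→Low; Plus→High; Premium→Low.
Firm B's best replies: Low→Value; High→Premium.
The unique mutual best reply is (Low, Value), giving (3, 8).
Firm B earns 9 sequentially versus 8 at the Nash outcome: better off.

better off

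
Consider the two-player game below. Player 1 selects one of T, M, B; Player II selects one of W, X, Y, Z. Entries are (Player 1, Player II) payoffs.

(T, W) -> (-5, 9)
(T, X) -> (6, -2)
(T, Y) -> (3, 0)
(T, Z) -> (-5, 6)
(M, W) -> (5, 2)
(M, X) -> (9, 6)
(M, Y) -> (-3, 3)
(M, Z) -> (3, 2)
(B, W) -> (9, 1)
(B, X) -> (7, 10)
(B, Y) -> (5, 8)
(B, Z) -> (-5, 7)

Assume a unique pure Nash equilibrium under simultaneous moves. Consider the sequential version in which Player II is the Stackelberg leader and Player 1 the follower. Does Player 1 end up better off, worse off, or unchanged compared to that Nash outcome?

worse off

Backward induction with Player II moving first.
- W: BR = B, leader payoff 1.
- X: BR = M, leader payoff 6.
- Y: BR = B, leader payoff 8.
- Z: BR = M, leader payoff 2.
Among 1, 6, 8, 2, the best is 8 at Y. Subgame-perfect outcome: (B, Y) with payoffs (5, 8).
Now find the simultaneous Nash equilibrium.
Player 1's best replies: W→B; X→M; Y→B; Z→M.
Player II's best replies: T→W; M→X; B→X.
Only (M, X) has each player best-responding; Nash payoffs (9, 6).
Player 1 earns 5 sequentially versus 9 at the Nash outcome: worse off.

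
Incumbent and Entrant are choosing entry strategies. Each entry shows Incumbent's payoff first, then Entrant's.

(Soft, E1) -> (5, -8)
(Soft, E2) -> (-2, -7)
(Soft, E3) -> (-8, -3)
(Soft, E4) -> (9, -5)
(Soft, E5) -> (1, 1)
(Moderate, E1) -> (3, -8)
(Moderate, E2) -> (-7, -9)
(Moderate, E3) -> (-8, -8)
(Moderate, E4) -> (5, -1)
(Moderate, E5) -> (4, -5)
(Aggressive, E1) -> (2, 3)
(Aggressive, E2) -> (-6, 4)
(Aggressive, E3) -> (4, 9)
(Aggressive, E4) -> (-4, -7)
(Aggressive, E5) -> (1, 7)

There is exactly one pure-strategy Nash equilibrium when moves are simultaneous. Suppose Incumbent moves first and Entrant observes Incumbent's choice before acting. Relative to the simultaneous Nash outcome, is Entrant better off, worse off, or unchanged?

worse off

Entrant best-responds to each possible Incumbent move:
- Soft: Entrant compares -8, -7, -3, -5, 1 and picks E5; Incumbent would get 1.
- Moderate: Entrant compares -8, -9, -8, -1, -5 and picks E4; Incumbent would get 5.
- Aggressive: Entrant compares 3, 4, 9, -7, 7 and picks E3; Incumbent would get 4.
Among 1, 5, 4, the best is 5 at Moderate. Subgame-perfect outcome: (Moderate, E4) with payoffs (5, -1).
Now find the simultaneous Nash equilibrium.
Incumbent's best replies: E1→Soft; E2→Soft; E3→Aggressive; E4→Soft; E5→Moderate.
Entrant's best replies: Soft→E5; Moderate→E4; Aggressive→E3.
Only (Aggressive, E3) has each player best-responding; Nash payoffs (4, 9).
Entrant earns -1 sequentially versus 9 at the Nash outcome: worse off.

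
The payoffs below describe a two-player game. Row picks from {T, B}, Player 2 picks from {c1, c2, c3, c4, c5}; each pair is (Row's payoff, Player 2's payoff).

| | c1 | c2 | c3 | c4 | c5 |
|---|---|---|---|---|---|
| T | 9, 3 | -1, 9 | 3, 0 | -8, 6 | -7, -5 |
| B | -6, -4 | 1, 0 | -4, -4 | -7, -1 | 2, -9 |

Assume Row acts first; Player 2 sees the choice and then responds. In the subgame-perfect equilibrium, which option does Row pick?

Solve by backward induction (Row leads).
- T → Player 2 plays c2 (best of 3, 9, 0, 6, -5); Row gets -1.
- B → Player 2 plays c2 (best of -4, 0, -4, -1, -9); Row gets 1.
Maximizing over -1, 1, Row chooses B. Subgame-perfect outcome: (B, c2) with payoffs (1, 0).

B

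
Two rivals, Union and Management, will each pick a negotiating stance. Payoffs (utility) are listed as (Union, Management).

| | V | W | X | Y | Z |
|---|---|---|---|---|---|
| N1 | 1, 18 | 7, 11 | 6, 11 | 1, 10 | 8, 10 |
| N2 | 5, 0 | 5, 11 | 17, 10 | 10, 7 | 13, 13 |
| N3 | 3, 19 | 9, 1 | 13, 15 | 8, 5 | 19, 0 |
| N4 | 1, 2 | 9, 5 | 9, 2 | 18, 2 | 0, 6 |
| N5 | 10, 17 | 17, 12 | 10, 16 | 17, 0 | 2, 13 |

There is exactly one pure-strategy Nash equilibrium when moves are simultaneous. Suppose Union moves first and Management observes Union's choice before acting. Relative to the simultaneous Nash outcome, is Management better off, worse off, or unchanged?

Solve by backward induction (Union leads).
- N1: BR = V, leader payoff 1.
- N2: BR = Z, leader payoff 13.
- N3: BR = V, leader payoff 3.
- N4: BR = Z, leader payoff 0.
- N5: BR = V, leader payoff 10.
Maximizing over 1, 13, 3, 0, 10, Union chooses N2. Subgame-perfect outcome: (N2, Z) with payoffs (13, 13).
Now find the simultaneous Nash equilibrium.
Union's best replies: V→N5; W→N5; X→N2; Y→N4; Z→N3.
Management's best replies: N1→V; N2→Z; N3→V; N4→Z; N5→V.
Only (N5, V) has each player best-responding; Nash payoffs (10, 17).
Management earns 13 sequentially versus 17 at the Nash outcome: worse off.

worse off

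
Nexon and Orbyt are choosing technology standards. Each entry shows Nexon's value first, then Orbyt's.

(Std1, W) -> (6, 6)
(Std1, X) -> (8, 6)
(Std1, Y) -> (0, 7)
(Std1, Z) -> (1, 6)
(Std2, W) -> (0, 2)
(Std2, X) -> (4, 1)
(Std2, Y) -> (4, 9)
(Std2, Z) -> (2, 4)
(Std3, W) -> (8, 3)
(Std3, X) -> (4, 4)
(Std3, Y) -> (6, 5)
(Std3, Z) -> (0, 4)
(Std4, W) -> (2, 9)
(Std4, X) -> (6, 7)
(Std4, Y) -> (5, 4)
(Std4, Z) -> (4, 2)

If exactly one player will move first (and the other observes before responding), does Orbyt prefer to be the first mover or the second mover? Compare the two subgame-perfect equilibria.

first

If Nexon leads: Orbyt's best replies are Std1→Y, Std2→Y, Std3→Y, Std4→W; Nexon's induced payoffs 0, 4, 6, 2; outcome (Std3, Y), payoffs (6, 5).
If Orbyt leads: Nexon's best replies are W→Std3, X→Std1, Y→Std3, Z→Std4; Orbyt's induced payoffs 3, 6, 5, 2; outcome (Std1, X), payoffs (8, 6).
Orbyt gets 6 moving first and 5 moving second, so Orbyt prefers to move first.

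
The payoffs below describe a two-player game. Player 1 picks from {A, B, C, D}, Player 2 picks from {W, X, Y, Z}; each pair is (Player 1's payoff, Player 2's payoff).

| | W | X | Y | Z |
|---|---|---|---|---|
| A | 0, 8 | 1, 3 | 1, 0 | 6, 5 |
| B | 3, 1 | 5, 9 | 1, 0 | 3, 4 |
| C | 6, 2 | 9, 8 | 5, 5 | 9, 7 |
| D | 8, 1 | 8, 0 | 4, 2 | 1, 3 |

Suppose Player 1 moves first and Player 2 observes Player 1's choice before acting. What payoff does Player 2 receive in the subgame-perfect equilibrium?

Work backward from Player 2's decision.
- A: Player 2 compares 8, 3, 0, 5 and picks W; Player 1 would get 0.
- B: Player 2 compares 1, 9, 0, 4 and picks X; Player 1 would get 5.
- C: Player 2 compares 2, 8, 5, 7 and picks X; Player 1 would get 9.
- D: Player 2 compares 1, 0, 2, 3 and picks Z; Player 1 would get 1.
Among 0, 5, 9, 1, the best is 9 at C. Subgame-perfect outcome: (C, X) with payoffs (9, 8).

8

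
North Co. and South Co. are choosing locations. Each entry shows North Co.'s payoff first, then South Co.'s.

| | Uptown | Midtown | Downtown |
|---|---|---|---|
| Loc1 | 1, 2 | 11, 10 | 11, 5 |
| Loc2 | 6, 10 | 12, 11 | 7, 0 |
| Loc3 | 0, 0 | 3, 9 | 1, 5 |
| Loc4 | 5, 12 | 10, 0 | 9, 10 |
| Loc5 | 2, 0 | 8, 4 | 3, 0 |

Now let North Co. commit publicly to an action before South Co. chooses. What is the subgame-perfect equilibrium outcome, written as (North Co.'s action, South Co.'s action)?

(Loc2, Midtown)

Work backward from South Co.'s decision.
- Loc1: BR = Midtown, leader payoff 11.
- Loc2: BR = Midtown, leader payoff 12.
- Loc3: BR = Midtown, leader payoff 3.
- Loc4: BR = Uptown, leader payoff 5.
- Loc5: BR = Midtown, leader payoff 8.
Among 11, 12, 3, 5, 8, the best is 12 at Loc2. Subgame-perfect outcome: (Loc2, Midtown) with payoffs (12, 11).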